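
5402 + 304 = 5706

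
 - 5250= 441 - 5691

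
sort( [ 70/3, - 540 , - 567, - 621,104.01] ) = [ - 621, - 567 , - 540, 70/3, 104.01 ] 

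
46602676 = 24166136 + 22436540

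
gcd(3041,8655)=1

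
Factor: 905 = 5^1*181^1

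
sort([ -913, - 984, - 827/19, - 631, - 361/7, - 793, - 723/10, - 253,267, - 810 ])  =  [ - 984, - 913, - 810, - 793, -631,  -  253, - 723/10, - 361/7, - 827/19,  267]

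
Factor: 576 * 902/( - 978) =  - 2^6*3^1*11^1*41^1 * 163^( - 1) = -86592/163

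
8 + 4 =12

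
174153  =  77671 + 96482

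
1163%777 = 386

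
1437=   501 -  - 936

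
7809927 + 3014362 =10824289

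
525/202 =2 + 121/202 = 2.60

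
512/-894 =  - 256/447= - 0.57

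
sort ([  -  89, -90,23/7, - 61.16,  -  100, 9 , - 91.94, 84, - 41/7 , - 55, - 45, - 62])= [ - 100, - 91.94, - 90, - 89, - 62, - 61.16, - 55 , - 45, - 41/7, 23/7,9 , 84 ] 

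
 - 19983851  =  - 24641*811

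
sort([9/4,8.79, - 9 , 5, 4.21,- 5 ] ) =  [ - 9, - 5, 9/4, 4.21, 5,8.79]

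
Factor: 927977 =53^1 * 17509^1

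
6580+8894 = 15474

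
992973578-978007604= 14965974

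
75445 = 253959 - 178514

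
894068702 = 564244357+329824345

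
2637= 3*879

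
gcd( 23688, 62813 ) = 1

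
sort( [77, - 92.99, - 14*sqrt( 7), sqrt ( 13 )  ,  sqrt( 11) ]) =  [ - 92.99,-14*sqrt( 7),sqrt( 11), sqrt( 13),  77 ] 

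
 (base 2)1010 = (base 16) a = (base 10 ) 10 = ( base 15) A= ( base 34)A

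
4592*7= 32144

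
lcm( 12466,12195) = 560970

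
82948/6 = 13824 +2/3 = 13824.67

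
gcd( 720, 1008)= 144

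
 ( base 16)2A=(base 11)39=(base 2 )101010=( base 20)22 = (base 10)42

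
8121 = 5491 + 2630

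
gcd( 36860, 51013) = 1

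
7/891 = 7/891 = 0.01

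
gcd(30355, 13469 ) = 1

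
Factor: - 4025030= -2^1*5^1 *402503^1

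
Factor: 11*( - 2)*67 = - 2^1*11^1*67^1=- 1474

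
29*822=23838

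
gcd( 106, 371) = 53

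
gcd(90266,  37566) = 2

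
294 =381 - 87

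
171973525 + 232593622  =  404567147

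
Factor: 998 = 2^1*499^1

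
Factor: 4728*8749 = 2^3*3^1*13^1*197^1 * 673^1  =  41365272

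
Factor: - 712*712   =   -2^6*89^2  =  - 506944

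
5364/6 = 894 = 894.00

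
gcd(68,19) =1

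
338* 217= 73346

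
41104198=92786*443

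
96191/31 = 3102 + 29/31= 3102.94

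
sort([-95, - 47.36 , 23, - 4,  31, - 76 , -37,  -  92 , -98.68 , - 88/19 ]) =[ - 98.68, - 95, - 92, - 76, - 47.36, - 37 , - 88/19, - 4, 23,31]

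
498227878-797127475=- 298899597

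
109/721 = 109/721 = 0.15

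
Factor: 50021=50021^1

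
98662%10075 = 7987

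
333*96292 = 32065236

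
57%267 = 57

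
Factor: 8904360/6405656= 3^1*5^1*74203^1*800707^(-1)  =  1113045/800707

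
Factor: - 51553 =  - 31^1*1663^1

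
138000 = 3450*40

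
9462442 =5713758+3748684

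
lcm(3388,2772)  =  30492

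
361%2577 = 361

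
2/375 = 2/375 = 0.01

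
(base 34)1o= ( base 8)72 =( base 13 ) 46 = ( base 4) 322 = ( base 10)58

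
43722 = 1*43722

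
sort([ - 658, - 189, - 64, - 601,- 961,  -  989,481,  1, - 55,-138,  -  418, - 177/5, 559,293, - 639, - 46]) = [ - 989, - 961,-658,-639, - 601,-418, - 189, - 138, - 64,-55, - 46, - 177/5, 1,293, 481, 559]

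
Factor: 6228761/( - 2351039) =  - 7^1*11^1* 41^1*227^(-1) * 1973^1*10357^( - 1 )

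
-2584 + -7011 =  - 9595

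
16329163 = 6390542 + 9938621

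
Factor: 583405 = 5^1 * 116681^1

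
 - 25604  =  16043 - 41647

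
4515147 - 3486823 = 1028324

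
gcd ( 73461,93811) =1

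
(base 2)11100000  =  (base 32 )70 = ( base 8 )340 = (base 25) 8O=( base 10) 224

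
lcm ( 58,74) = 2146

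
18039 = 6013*3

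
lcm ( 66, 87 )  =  1914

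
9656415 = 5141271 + 4515144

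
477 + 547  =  1024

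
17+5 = 22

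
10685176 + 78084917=88770093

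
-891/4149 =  - 99/461 = - 0.21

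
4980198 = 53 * 93966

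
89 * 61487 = 5472343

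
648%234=180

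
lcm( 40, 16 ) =80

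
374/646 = 11/19 =0.58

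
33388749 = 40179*831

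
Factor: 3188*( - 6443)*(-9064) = 2^5*11^1*17^1*103^1*379^1 * 797^1  =  186177134176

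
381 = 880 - 499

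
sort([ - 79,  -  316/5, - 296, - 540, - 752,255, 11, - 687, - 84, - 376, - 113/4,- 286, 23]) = [-752 ,  -  687, - 540, - 376,- 296, - 286, - 84,  -  79,-316/5, - 113/4,11, 23,255]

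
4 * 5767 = 23068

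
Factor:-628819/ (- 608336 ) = 2^( -4 )*193^( - 1 )* 197^(-1)*628819^1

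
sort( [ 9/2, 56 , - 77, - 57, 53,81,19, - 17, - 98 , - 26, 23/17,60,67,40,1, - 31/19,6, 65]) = [-98,-77,-57, - 26, - 17 ,-31/19, 1,  23/17,9/2,6, 19,40 , 53,  56, 60, 65,67,81]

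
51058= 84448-33390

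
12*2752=33024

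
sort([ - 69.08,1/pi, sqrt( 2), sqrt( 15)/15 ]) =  [ - 69.08,  sqrt(15 )/15, 1/pi,  sqrt( 2)]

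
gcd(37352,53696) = 8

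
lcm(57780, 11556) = 57780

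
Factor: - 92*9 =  - 2^2 * 3^2*23^1  =  -  828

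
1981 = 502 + 1479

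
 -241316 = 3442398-3683714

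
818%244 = 86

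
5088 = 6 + 5082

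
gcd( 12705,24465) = 105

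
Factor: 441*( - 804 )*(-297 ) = 105305508  =  2^2*3^6 * 7^2*11^1*67^1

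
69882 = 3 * 23294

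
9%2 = 1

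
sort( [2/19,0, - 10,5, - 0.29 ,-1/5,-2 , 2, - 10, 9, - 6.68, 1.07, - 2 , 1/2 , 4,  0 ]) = [ - 10 , - 10 , - 6.68,  -  2, - 2, - 0.29,-1/5, 0, 0,2/19,1/2, 1.07,2, 4, 5, 9]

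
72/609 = 24/203 =0.12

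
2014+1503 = 3517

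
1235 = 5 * 247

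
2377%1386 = 991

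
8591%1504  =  1071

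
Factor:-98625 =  - 3^1*5^3*263^1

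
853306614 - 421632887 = 431673727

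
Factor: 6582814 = 2^1*7^1 * 470201^1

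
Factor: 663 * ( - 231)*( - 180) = 2^2*3^4*5^1*7^1* 11^1*13^1 *17^1 = 27567540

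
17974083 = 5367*3349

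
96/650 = 48/325 =0.15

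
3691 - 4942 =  - 1251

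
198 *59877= 11855646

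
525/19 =27 + 12/19 =27.63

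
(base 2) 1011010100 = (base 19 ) 202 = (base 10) 724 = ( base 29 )os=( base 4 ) 23110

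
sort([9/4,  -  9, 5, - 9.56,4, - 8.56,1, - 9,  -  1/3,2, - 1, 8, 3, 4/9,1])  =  [ -9.56,- 9, - 9, - 8.56,- 1 , - 1/3, 4/9,1, 1, 2 , 9/4 , 3, 4,  5,8]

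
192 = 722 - 530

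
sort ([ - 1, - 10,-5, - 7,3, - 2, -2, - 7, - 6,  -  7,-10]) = [ - 10, - 10, - 7, - 7, - 7, - 6,  -  5, - 2,-2, - 1,3 ] 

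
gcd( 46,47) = 1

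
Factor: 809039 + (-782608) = 26431 = 26431^1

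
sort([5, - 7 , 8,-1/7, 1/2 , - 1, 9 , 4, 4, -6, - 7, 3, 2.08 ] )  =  [  -  7, - 7,  -  6, -1, - 1/7, 1/2, 2.08,3,4, 4,5,8, 9 ] 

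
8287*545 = 4516415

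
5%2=1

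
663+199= 862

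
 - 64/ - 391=64/391  =  0.16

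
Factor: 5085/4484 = 2^( - 2 ) * 3^2*5^1*19^ ( - 1)*59^(  -  1) * 113^1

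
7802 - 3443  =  4359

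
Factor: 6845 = 5^1*37^2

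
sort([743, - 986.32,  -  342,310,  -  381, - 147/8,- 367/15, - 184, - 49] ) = [ - 986.32, - 381, - 342, - 184, - 49, - 367/15, - 147/8,310, 743 ]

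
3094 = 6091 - 2997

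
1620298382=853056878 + 767241504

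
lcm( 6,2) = 6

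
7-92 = - 85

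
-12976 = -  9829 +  - 3147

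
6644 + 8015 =14659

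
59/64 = 59/64 = 0.92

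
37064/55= 673 + 49/55 =673.89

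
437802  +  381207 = 819009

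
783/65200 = 783/65200 =0.01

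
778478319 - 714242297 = 64236022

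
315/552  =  105/184=0.57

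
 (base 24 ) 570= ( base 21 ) 6j3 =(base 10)3048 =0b101111101000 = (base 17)a95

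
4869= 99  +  4770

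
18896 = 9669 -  - 9227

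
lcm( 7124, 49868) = 49868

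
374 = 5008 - 4634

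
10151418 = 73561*138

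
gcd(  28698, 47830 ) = 9566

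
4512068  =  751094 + 3760974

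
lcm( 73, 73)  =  73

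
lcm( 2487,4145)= 12435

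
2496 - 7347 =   -  4851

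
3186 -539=2647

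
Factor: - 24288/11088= -46/21 = -2^1*3^( - 1)*7^(-1) * 23^1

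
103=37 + 66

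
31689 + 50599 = 82288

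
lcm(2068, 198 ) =18612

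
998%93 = 68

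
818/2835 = 818/2835 = 0.29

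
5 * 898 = 4490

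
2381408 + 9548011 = 11929419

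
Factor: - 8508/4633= - 2^2*3^1*41^(  -  1 ) * 113^( - 1)* 709^1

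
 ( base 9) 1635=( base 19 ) 38C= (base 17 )456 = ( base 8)2337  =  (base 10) 1247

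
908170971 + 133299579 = 1041470550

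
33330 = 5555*6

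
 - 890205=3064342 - 3954547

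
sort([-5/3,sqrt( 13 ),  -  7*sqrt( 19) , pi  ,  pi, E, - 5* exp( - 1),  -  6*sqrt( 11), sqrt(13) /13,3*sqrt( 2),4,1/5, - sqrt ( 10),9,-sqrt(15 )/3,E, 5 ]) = [ - 7*sqrt ( 19 ) ,-6 * sqrt(11) ,-sqrt ( 10), - 5* exp ( - 1 ), - 5/3, - sqrt(15 )/3,1/5, sqrt( 13) /13, E,E, pi,pi,sqrt( 13),4,3 *sqrt(2 ) , 5,  9 ] 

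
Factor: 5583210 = 2^1* 3^1*5^1*186107^1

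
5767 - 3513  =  2254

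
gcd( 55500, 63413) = 1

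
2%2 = 0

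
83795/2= 83795/2  =  41897.50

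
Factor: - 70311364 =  - 2^2*43^1*408787^1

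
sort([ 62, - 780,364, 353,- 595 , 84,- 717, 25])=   [ - 780, - 717, - 595, 25, 62, 84, 353, 364]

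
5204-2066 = 3138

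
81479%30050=21379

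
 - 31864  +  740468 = 708604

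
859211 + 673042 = 1532253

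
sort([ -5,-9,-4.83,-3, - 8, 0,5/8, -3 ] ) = [ - 9, - 8,  -  5, - 4.83, - 3,-3, 0, 5/8]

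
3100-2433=667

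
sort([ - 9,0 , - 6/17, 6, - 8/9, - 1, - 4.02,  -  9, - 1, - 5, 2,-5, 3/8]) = [ - 9, - 9, - 5,-5 , - 4.02, - 1,  -  1, - 8/9, - 6/17,0,3/8 , 2, 6 ]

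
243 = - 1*(- 243) 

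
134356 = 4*33589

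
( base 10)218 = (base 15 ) E8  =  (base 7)431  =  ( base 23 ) 9b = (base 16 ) da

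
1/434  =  1/434= 0.00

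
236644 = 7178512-6941868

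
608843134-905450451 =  - 296607317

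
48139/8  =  48139/8 = 6017.38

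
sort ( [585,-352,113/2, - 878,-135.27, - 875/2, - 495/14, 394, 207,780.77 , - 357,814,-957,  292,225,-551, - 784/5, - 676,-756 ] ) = [  -  957,-878,-756,-676, - 551,-875/2, -357, - 352,  -  784/5, -135.27, - 495/14,113/2 , 207,  225, 292,394,585,780.77,814]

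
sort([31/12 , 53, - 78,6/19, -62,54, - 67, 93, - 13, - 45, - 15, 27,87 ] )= [ - 78, -67 , - 62, - 45,-15,-13, 6/19, 31/12, 27 , 53, 54,87, 93] 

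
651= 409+242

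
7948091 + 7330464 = 15278555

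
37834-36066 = 1768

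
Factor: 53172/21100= 63/25 = 3^2*5^( - 2)*7^1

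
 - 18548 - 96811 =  - 115359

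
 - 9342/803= - 12  +  294/803 = - 11.63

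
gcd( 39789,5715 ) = 9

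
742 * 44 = 32648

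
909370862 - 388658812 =520712050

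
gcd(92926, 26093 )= 97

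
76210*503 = 38333630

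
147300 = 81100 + 66200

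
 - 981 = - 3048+2067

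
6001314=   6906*869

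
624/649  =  624/649=0.96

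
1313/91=101/7= 14.43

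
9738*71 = 691398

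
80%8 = 0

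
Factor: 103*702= 72306=2^1*3^3*13^1*103^1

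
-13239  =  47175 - 60414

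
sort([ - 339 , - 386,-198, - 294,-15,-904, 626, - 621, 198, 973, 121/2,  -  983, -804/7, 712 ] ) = [-983,-904, - 621,- 386, - 339,-294,-198,-804/7,-15,121/2,198, 626, 712, 973 ]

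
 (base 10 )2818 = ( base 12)176A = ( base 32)2O2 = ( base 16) B02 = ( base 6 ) 21014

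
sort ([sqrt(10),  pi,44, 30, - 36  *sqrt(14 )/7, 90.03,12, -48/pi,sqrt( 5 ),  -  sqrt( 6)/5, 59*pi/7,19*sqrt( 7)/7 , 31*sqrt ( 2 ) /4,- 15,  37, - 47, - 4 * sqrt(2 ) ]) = [ - 47,-36*sqrt( 14) /7 ,-48/pi,-15, - 4*sqrt (2 ), - sqrt(6)/5,sqrt(5 ), pi, sqrt(10 ),19*sqrt( 7 ) /7,31*sqrt ( 2)/4,12,59*pi/7, 30 , 37,44 , 90.03] 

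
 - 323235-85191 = -408426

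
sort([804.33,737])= [ 737,804.33 ] 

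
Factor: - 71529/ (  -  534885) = 113/845  =  5^( - 1)*13^ ( - 2) * 113^1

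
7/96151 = 7/96151 = 0.00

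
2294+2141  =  4435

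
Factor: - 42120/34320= - 2^( - 1)*3^3*11^( - 1 ) = - 27/22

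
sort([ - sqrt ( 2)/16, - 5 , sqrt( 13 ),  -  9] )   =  [ - 9, - 5,-sqrt( 2 ) /16, sqrt( 13 )]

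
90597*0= 0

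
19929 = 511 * 39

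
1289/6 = 214 + 5/6=214.83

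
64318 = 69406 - 5088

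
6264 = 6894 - 630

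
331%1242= 331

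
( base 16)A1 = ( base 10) 161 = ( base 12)115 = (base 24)6H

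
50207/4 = 50207/4  =  12551.75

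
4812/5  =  962  +  2/5 = 962.40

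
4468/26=2234/13 = 171.85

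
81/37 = 81/37 = 2.19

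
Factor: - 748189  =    -  13^1 * 67^1*859^1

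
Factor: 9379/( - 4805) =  -5^(-1)*31^( - 2 )*83^1*113^1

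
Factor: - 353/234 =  - 2^( - 1)*3^( - 2)*13^( - 1)*353^1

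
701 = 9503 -8802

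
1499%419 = 242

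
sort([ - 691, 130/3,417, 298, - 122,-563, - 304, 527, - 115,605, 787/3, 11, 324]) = [ - 691, - 563,-304  , - 122, - 115,11,130/3,787/3,298,324, 417, 527, 605 ]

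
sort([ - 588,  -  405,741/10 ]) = [ - 588, - 405 , 741/10] 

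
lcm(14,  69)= 966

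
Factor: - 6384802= - 2^1*337^1 *9473^1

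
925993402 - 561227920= 364765482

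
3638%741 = 674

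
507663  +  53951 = 561614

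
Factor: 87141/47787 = 31/17 = 17^( - 1 )*31^1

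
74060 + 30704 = 104764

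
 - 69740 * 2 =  - 139480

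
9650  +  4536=14186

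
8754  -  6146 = 2608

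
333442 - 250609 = 82833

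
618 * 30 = 18540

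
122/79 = 122/79 = 1.54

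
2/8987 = 2/8987 = 0.00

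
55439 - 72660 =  - 17221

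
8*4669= 37352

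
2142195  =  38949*55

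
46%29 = 17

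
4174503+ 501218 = 4675721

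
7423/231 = 7423/231=32.13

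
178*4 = 712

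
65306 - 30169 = 35137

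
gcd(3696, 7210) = 14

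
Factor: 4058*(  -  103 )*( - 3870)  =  1617559380 = 2^2 * 3^2 * 5^1*43^1 * 103^1*2029^1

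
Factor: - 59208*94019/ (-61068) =463889746/5089 = 2^1*7^ ( - 1)*149^1*631^1*727^(-1) * 2467^1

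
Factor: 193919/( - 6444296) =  - 2^( - 3)*11^1 * 17^2*61^1*805537^( - 1)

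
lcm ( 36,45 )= 180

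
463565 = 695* 667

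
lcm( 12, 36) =36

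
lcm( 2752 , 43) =2752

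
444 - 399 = 45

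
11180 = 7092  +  4088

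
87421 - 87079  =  342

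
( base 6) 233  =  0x5d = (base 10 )93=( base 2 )1011101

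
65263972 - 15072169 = 50191803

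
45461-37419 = 8042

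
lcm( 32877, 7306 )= 65754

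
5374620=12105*444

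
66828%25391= 16046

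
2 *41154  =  82308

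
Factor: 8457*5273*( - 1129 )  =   - 50346356169 = -3^1*1129^1*2819^1*5273^1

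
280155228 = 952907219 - 672751991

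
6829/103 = 66 + 31/103 = 66.30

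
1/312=1/312 = 0.00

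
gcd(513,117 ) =9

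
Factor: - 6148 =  - 2^2*29^1*53^1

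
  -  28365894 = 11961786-40327680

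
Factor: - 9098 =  - 2^1*4549^1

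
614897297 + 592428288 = 1207325585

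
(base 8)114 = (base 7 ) 136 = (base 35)26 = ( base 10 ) 76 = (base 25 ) 31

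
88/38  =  2 + 6/19= 2.32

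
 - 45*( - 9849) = 443205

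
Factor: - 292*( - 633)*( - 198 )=  -  36597528 = - 2^3 *3^3*11^1*73^1*211^1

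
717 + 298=1015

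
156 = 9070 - 8914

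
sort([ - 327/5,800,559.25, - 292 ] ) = [ -292, - 327/5, 559.25,  800] 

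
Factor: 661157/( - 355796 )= -721/388=   - 2^( - 2)*7^1*97^( - 1)*103^1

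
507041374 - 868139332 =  - 361097958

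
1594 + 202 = 1796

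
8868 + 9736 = 18604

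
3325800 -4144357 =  - 818557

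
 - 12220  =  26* ( - 470)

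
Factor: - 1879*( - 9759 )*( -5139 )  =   - 94234670379= - 3^3*571^1 *1879^1*3253^1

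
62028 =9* 6892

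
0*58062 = 0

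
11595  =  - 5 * ( - 2319)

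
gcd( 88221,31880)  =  1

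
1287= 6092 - 4805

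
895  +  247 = 1142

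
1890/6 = 315 = 315.00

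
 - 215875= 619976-835851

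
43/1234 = 43/1234  =  0.03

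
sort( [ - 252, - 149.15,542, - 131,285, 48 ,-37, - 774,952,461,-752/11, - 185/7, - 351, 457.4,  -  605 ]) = [  -  774 , - 605,-351, -252, - 149.15,-131, - 752/11,  -  37,-185/7,  48,  285, 457.4,  461, 542, 952 ]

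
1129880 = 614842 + 515038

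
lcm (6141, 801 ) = 18423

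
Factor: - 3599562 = -2^1*3^1*599927^1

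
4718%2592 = 2126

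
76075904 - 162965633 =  - 86889729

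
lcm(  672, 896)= 2688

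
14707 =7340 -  - 7367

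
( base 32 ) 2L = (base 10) 85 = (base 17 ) 50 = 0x55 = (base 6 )221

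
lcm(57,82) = 4674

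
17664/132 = 1472/11  =  133.82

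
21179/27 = 21179/27 =784.41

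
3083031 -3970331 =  - 887300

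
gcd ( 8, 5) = 1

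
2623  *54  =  141642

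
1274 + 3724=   4998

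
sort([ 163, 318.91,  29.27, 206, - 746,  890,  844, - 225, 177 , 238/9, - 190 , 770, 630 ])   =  [ - 746, - 225, - 190,238/9, 29.27,  163, 177,206 , 318.91,  630,770,844,  890] 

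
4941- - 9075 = 14016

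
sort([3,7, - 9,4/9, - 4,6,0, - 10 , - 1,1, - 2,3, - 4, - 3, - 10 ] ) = [ - 10, - 10, - 9, - 4,-4, - 3, - 2, - 1 , 0,4/9,1,3 , 3,6,7 ] 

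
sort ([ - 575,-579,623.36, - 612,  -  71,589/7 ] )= [ - 612, - 579 , - 575, - 71,589/7,623.36 ]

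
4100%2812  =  1288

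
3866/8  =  483+1/4 = 483.25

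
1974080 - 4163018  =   - 2188938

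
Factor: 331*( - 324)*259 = -27776196= - 2^2 * 3^4*7^1*37^1*331^1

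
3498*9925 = 34717650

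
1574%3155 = 1574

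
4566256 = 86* 53096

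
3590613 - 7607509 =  - 4016896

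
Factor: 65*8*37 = 19240 = 2^3*5^1*13^1*37^1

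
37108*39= 1447212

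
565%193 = 179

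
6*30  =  180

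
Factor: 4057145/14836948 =2^( - 2 ) * 5^1*7^( - 1)*19^(  -  1)*167^(-2)*811429^1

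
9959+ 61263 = 71222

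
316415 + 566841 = 883256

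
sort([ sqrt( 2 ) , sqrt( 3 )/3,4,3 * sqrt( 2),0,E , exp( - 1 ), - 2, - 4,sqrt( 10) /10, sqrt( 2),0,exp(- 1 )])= [ - 4,- 2,0,0,sqrt(10) /10, exp( - 1 ), exp( -1), sqrt( 3)/3,sqrt( 2 ),sqrt(2),E,4,3*sqrt( 2) ] 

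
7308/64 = 1827/16 = 114.19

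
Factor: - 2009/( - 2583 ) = 3^ ( - 2)*7^1 = 7/9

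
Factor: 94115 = 5^1 * 7^1*2689^1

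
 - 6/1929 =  - 1 + 641/643 = - 0.00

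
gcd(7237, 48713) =1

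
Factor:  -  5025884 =- 2^2* 53^1*151^1 * 157^1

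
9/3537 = 1/393 = 0.00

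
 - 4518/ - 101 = 44 + 74/101 = 44.73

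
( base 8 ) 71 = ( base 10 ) 57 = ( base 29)1s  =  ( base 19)30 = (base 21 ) 2F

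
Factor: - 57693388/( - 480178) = 28846694/240089 =2^1*181^1*79687^1*240089^( - 1) 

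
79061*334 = 26406374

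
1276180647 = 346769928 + 929410719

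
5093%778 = 425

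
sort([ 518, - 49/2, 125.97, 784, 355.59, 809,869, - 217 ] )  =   [ - 217,- 49/2, 125.97,355.59,518,784,809, 869]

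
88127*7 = 616889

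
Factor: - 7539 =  - 3^1*7^1*359^1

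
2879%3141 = 2879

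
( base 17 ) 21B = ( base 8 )1136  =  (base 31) JH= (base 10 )606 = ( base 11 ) 501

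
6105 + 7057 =13162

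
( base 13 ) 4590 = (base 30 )AP0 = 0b10011000010110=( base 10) 9750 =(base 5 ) 303000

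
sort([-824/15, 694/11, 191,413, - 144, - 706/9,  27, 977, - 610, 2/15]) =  [ - 610 , - 144, - 706/9, -824/15,2/15,27, 694/11, 191, 413 , 977]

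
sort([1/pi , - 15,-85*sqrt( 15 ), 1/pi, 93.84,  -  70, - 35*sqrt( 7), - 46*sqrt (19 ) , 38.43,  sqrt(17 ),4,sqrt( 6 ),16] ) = [ - 85*sqrt( 15 ), - 46*sqrt(19 ), - 35*sqrt( 7 ), - 70,-15, 1/pi, 1/pi,sqrt( 6 ), 4, sqrt( 17),16,38.43,93.84 ] 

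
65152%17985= 11197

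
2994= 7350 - 4356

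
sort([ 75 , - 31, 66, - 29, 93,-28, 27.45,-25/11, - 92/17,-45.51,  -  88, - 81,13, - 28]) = [ - 88,-81, - 45.51, - 31, - 29, -28, - 28, - 92/17, - 25/11, 13,27.45,66, 75,  93]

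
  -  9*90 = -810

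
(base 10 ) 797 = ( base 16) 31d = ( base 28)10d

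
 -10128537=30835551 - 40964088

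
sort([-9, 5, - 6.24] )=[-9, - 6.24,  5 ]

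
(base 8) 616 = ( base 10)398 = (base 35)BD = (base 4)12032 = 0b110001110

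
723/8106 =241/2702 = 0.09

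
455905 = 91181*5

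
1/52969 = 1/52969= 0.00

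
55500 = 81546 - 26046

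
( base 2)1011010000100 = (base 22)bk0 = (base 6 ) 42404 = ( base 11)4370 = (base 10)5764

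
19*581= 11039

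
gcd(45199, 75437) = 1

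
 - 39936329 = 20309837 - 60246166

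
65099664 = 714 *91176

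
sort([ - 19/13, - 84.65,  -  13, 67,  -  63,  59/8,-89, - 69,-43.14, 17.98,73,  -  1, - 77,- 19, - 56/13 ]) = [ - 89, - 84.65, - 77, - 69, - 63, - 43.14, - 19, - 13, - 56/13, - 19/13 ,  -  1, 59/8 , 17.98,  67, 73]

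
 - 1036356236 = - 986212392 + -50143844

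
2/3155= 2/3155=0.00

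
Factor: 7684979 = 7684979^1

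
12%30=12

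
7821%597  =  60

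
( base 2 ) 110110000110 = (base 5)102322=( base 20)8D2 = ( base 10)3462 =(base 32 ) 3C6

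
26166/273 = 1246/13 = 95.85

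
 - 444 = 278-722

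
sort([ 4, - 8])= [ - 8,4 ]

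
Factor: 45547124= 2^2*7^1*491^1*3313^1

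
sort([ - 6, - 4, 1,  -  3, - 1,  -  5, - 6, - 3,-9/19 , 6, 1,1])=[  -  6, - 6, - 5,  -  4, - 3,  -  3,-1, - 9/19,1,1,  1,  6]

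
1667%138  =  11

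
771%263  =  245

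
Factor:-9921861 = - 3^2*1102429^1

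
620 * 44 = 27280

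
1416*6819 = 9655704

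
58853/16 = 3678 + 5/16 = 3678.31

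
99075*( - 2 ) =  - 198150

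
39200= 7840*5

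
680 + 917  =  1597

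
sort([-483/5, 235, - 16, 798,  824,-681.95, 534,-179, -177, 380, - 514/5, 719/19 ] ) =[ - 681.95,  -  179,-177, - 514/5,- 483/5,-16, 719/19, 235, 380, 534 , 798,  824 ] 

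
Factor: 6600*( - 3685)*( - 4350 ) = 105796350000  =  2^4*3^2 * 5^5*11^2*29^1*67^1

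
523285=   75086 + 448199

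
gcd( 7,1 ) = 1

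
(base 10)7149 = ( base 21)G49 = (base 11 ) 540a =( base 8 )15755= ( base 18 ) 1413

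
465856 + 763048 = 1228904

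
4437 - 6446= - 2009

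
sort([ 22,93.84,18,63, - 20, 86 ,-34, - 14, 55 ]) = [ - 34, - 20, - 14, 18,  22, 55,63, 86,93.84]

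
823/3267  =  823/3267 = 0.25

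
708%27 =6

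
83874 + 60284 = 144158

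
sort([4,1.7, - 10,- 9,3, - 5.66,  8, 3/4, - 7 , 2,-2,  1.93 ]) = [ - 10, - 9, - 7, - 5.66, - 2,3/4, 1.7 , 1.93,2, 3,4,8 ] 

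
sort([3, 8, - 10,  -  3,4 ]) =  [- 10,- 3,3 , 4,8 ]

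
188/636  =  47/159 = 0.30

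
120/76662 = 20/12777 = 0.00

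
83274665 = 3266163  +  80008502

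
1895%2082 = 1895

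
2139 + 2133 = 4272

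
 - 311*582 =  - 181002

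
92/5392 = 23/1348 = 0.02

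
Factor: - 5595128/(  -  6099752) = 699391/762469  =  7^1*11^1*31^1  *  71^ (- 1) * 293^1*10739^(  -  1)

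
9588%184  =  20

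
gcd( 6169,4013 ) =1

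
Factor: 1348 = 2^2* 337^1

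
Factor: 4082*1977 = 8070114=2^1*3^1 * 13^1*157^1 *659^1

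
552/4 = 138 = 138.00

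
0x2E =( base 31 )1F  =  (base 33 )1d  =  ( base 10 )46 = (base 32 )1e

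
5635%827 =673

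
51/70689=17/23563 = 0.00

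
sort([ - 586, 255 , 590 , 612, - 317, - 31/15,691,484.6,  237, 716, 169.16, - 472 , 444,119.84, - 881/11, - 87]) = [ - 586, - 472, - 317 , - 87,-881/11 ,- 31/15  ,  119.84 , 169.16 , 237,255,444 , 484.6, 590, 612,691, 716 ] 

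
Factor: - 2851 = -2851^1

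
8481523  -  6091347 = 2390176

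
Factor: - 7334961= - 3^1*47^1*52021^1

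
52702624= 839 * 62816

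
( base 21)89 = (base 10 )177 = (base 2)10110001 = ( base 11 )151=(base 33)5C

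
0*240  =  0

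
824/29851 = 824/29851 = 0.03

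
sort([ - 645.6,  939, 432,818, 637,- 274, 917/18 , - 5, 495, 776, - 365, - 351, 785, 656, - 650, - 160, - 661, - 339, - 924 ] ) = [-924, - 661, - 650, - 645.6, - 365,-351, - 339, - 274,  -  160, - 5, 917/18, 432, 495,637, 656 , 776,785,  818,939]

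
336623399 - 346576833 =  - 9953434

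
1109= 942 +167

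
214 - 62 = 152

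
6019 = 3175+2844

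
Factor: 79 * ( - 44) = - 2^2*11^1 * 79^1 = - 3476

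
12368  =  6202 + 6166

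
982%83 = 69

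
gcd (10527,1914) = 957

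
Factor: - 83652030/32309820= - 2^( - 1)* 3^(  -  1 )*7^1*11^1*12071^1*59833^( - 1 )= - 929467/358998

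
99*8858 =876942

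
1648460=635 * 2596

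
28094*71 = 1994674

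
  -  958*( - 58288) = 55839904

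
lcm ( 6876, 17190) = 34380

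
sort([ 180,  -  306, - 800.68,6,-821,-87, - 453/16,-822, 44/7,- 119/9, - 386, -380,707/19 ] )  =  [ -822, - 821,-800.68 , - 386,  -  380, - 306,  -  87,-453/16, - 119/9 , 6, 44/7, 707/19,180] 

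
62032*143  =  8870576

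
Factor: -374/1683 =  - 2^1*3^( - 2) =- 2/9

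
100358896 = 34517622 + 65841274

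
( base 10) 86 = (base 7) 152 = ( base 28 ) 32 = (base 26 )38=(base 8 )126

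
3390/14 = 1695/7=242.14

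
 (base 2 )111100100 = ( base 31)FJ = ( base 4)13210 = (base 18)18G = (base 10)484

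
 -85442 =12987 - 98429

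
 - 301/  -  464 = 301/464 = 0.65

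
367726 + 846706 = 1214432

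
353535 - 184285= 169250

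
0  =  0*1615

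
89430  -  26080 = 63350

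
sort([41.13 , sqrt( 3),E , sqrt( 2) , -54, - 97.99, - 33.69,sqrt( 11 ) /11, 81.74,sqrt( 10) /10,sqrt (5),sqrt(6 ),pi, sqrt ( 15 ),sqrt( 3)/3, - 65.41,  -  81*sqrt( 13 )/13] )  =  [ - 97.99,  -  65.41, - 54, - 33.69, - 81 * sqrt(13 ) /13,sqrt( 11)/11, sqrt(10 ) /10, sqrt( 3)/3,  sqrt( 2) , sqrt(3),  sqrt( 5), sqrt(6 ),E,  pi,  sqrt ( 15), 41.13, 81.74]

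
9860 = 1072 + 8788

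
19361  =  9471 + 9890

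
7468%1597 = 1080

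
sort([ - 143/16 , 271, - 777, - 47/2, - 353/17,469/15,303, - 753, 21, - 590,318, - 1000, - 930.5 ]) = [-1000, - 930.5,-777,- 753, - 590, - 47/2, - 353/17 ,-143/16, 21,469/15,271, 303,318 ] 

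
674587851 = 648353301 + 26234550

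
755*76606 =57837530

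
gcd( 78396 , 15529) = 1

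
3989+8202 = 12191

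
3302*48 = 158496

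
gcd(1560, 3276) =156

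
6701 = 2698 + 4003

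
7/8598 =7/8598 = 0.00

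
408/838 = 204/419  =  0.49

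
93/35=93/35 = 2.66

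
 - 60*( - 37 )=2220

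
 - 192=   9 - 201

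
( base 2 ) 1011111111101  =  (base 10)6141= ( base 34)5AL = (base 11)4683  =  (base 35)50g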